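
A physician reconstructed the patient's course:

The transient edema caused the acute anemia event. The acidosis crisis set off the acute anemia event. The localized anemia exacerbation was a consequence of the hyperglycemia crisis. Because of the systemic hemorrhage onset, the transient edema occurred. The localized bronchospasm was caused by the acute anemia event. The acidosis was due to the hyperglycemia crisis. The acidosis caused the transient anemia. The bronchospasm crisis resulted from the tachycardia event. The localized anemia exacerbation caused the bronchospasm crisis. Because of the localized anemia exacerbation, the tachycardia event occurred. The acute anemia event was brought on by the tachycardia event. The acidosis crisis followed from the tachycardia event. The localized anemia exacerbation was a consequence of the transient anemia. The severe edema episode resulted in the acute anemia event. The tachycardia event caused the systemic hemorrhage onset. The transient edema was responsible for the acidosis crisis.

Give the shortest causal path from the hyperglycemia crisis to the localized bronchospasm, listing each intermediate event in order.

the hyperglycemia crisis → the localized anemia exacerbation
the localized anemia exacerbation → the tachycardia event
the tachycardia event → the acute anemia event
the acute anemia event → the localized bronchospasm
Length: 4 steps.

the hyperglycemia crisis → the localized anemia exacerbation → the tachycardia event → the acute anemia event → the localized bronchospasm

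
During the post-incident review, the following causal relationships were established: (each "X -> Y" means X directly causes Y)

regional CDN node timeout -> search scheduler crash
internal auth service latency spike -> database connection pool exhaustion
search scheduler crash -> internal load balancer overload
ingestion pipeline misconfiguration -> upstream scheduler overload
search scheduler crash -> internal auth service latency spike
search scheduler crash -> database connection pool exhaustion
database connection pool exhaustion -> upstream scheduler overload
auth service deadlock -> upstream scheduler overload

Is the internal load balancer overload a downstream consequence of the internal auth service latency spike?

The internal auth service latency spike leads to the database connection pool exhaustion, the upstream scheduler overload; the internal load balancer overload is not among them.

No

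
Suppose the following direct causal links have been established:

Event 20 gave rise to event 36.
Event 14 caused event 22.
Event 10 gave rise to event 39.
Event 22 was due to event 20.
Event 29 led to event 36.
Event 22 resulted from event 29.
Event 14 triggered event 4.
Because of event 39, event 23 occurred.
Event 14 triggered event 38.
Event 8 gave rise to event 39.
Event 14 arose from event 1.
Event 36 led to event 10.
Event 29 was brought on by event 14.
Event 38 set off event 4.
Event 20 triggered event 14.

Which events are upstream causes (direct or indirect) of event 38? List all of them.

event 1, event 14, event 20

Immediate cause of event 38: event 14.
Further upstream: event 1, event 20.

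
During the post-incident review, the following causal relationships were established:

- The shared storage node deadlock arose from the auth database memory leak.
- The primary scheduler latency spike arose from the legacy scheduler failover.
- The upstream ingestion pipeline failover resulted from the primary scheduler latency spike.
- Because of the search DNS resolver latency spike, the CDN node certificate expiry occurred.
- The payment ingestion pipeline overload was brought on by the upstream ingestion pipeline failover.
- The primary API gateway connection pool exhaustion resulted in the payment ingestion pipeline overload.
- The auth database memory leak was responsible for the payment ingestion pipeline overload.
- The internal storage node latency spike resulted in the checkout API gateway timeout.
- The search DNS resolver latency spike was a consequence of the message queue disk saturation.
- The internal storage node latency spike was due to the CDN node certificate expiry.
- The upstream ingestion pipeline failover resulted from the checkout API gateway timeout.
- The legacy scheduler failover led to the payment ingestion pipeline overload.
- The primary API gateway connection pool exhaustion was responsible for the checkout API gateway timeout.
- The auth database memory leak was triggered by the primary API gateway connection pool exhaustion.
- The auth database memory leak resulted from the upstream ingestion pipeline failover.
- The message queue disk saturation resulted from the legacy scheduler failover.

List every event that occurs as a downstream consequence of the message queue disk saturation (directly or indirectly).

the CDN node certificate expiry, the auth database memory leak, the checkout API gateway timeout, the internal storage node latency spike, the payment ingestion pipeline overload, the search DNS resolver latency spike, the shared storage node deadlock, the upstream ingestion pipeline failover

Direct effects: the search DNS resolver latency spike.
2 steps out: the CDN node certificate expiry.
3 steps out: the internal storage node latency spike.
4 steps out: the checkout API gateway timeout.
5 steps out: the upstream ingestion pipeline failover.
6 steps out: the auth database memory leak, the payment ingestion pipeline overload.
7 steps out: the shared storage node deadlock.
Not reachable from it: the legacy scheduler failover, the primary API gateway connection pool exhaustion, the primary scheduler latency spike.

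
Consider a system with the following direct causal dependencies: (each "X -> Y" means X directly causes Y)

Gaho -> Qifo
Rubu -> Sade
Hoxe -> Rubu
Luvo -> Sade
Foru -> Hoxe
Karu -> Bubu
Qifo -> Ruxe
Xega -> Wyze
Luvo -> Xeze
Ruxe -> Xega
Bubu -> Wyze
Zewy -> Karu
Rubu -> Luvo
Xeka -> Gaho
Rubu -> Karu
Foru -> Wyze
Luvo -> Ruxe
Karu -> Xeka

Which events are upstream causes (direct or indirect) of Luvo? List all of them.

Immediate cause of Luvo: Rubu.
Further upstream: Foru, Hoxe.

Foru, Hoxe, Rubu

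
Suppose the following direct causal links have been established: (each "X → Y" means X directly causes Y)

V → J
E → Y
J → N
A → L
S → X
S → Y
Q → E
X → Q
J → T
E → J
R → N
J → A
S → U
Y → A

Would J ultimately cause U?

No

J leads to N, T, A, L; U is not among them.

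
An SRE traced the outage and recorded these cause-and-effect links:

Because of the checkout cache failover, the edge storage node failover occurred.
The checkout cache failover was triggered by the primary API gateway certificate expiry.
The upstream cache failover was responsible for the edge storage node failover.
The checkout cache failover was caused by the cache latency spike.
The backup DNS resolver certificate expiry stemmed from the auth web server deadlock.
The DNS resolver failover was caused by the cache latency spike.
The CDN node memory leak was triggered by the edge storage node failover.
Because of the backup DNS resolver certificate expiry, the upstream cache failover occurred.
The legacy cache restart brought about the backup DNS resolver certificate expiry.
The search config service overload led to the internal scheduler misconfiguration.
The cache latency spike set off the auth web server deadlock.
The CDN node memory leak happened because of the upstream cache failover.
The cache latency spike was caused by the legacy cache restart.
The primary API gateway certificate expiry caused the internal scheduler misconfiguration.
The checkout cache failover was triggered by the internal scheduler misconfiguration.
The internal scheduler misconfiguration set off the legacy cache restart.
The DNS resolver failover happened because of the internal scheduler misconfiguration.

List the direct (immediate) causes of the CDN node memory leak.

the edge storage node failover, the upstream cache failover

Upstream contributors include the primary API gateway certificate expiry, the internal scheduler misconfiguration, the legacy cache restart, the cache latency spike, the auth web server deadlock, the backup DNS resolver certificate expiry, the checkout cache failover, the search config service overload, but only the edge storage node failover, the upstream cache failover feed directly into the CDN node memory leak.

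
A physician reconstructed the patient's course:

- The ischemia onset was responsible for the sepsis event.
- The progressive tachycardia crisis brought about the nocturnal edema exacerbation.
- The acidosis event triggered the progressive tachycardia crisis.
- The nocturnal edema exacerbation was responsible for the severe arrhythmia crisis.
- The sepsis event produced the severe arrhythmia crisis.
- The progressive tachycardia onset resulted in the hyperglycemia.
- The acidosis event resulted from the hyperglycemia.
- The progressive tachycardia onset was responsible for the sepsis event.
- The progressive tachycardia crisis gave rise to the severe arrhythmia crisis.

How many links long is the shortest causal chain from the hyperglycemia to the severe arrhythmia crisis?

Shortest chain: the hyperglycemia → the acidosis event → the progressive tachycardia crisis → the severe arrhythmia crisis.

3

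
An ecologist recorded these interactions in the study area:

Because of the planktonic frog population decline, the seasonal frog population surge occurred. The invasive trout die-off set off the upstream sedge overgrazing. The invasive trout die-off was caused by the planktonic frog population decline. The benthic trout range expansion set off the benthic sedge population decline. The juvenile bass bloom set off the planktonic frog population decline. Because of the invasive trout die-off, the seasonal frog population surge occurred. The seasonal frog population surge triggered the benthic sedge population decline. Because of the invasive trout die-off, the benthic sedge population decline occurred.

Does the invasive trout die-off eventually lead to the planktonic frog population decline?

No

The invasive trout die-off leads to the seasonal frog population surge, the upstream sedge overgrazing, the benthic sedge population decline; the planktonic frog population decline is not among them.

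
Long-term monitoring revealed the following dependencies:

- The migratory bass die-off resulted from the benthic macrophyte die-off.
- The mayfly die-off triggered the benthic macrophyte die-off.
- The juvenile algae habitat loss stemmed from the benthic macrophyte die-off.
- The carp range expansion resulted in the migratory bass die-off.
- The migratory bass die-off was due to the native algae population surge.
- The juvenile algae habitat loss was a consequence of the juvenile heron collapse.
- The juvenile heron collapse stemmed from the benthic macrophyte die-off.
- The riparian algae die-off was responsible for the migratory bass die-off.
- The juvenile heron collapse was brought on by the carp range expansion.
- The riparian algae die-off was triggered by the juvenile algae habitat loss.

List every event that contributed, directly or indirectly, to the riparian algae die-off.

the benthic macrophyte die-off, the carp range expansion, the juvenile algae habitat loss, the juvenile heron collapse, the mayfly die-off

Immediate cause of the riparian algae die-off: the juvenile algae habitat loss.
Further upstream: the mayfly die-off, the benthic macrophyte die-off, the carp range expansion, the juvenile heron collapse.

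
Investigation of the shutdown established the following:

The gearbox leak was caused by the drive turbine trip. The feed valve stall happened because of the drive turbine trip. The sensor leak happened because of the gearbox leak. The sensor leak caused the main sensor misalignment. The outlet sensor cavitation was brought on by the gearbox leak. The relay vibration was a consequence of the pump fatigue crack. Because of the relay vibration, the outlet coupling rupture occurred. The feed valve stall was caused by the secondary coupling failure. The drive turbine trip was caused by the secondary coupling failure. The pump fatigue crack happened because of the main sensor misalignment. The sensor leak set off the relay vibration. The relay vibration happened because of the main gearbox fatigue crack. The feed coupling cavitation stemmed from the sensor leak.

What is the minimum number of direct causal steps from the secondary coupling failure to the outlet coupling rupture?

5

Shortest chain: the secondary coupling failure → the drive turbine trip → the gearbox leak → the sensor leak → the relay vibration → the outlet coupling rupture.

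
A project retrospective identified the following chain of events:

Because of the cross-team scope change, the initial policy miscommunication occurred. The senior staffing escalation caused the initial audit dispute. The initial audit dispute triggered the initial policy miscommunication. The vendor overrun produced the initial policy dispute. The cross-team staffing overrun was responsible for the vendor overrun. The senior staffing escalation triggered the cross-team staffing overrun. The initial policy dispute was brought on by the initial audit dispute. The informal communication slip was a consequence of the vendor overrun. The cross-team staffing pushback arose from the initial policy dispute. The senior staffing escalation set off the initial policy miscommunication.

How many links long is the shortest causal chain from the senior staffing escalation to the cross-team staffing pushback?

3

Shortest chain: the senior staffing escalation → the initial audit dispute → the initial policy dispute → the cross-team staffing pushback.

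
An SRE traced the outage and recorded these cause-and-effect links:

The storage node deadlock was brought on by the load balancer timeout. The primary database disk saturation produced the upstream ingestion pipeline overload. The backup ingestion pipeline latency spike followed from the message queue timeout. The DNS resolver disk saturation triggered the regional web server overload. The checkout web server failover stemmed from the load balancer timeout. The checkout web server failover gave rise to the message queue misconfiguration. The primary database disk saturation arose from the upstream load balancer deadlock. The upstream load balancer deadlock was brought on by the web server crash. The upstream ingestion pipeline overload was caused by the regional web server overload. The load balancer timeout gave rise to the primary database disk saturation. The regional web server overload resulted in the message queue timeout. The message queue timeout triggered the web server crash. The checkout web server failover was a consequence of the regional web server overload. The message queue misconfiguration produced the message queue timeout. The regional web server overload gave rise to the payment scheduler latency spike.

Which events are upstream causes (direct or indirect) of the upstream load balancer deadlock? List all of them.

the DNS resolver disk saturation, the checkout web server failover, the load balancer timeout, the message queue misconfiguration, the message queue timeout, the regional web server overload, the web server crash

Immediate cause of the upstream load balancer deadlock: the web server crash.
Further upstream: the load balancer timeout, the DNS resolver disk saturation, the regional web server overload, the checkout web server failover, the message queue misconfiguration, the message queue timeout.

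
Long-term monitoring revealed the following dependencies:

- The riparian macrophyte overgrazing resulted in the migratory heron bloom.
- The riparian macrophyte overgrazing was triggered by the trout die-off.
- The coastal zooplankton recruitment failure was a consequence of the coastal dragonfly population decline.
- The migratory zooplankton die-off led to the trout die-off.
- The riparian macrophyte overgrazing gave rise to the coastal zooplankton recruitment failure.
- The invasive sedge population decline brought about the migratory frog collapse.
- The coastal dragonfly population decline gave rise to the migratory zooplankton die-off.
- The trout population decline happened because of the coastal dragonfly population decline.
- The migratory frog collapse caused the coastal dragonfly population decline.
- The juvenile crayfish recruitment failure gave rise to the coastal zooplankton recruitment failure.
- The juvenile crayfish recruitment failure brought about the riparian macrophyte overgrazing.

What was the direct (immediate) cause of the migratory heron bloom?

Upstream contributors include the invasive sedge population decline, the migratory frog collapse, the coastal dragonfly population decline, the migratory zooplankton die-off, the juvenile crayfish recruitment failure, the trout die-off, but only the riparian macrophyte overgrazing feeds directly into the migratory heron bloom.

the riparian macrophyte overgrazing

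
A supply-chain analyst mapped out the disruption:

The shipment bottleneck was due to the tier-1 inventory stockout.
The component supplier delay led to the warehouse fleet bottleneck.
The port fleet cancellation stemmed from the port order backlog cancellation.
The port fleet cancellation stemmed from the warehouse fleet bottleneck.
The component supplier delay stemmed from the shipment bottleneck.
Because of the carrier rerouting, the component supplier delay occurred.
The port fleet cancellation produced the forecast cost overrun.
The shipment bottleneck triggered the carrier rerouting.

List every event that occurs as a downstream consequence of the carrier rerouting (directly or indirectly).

the component supplier delay, the forecast cost overrun, the port fleet cancellation, the warehouse fleet bottleneck

Direct effects: the component supplier delay.
2 steps out: the warehouse fleet bottleneck.
3 steps out: the port fleet cancellation.
4 steps out: the forecast cost overrun.
Not reachable from it: the tier-1 inventory stockout, the shipment bottleneck, the port order backlog cancellation.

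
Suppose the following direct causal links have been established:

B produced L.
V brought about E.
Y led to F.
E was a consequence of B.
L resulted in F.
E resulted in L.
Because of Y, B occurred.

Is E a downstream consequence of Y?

There is a causal chain: Y → B → E.

Yes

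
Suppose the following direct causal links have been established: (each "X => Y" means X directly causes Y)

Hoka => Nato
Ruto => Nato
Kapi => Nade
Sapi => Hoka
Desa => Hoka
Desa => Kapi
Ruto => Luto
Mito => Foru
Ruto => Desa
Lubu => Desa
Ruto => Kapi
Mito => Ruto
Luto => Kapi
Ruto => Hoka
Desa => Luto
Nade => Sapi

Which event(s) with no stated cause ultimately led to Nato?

Lubu, Mito

Tracing upstream from Nato: Nato ← Ruto ← Mito.
A separate upstream branch: Nato ← Hoka ← Desa ← Lubu.
Each of those chain origins has no stated cause.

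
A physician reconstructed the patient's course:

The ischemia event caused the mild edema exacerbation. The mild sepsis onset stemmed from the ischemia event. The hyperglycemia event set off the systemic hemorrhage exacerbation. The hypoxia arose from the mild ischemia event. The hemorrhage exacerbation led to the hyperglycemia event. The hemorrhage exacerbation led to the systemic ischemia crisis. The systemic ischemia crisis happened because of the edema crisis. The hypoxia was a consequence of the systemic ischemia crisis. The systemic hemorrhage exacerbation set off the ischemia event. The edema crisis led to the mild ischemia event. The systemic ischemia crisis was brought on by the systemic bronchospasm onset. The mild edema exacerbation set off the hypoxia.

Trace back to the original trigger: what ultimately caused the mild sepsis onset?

the hemorrhage exacerbation

Tracing upstream from the mild sepsis onset: the mild sepsis onset ← the ischemia event ← the systemic hemorrhage exacerbation ← the hyperglycemia event ← the hemorrhage exacerbation.
The hemorrhage exacerbation has no stated cause, so it is the root.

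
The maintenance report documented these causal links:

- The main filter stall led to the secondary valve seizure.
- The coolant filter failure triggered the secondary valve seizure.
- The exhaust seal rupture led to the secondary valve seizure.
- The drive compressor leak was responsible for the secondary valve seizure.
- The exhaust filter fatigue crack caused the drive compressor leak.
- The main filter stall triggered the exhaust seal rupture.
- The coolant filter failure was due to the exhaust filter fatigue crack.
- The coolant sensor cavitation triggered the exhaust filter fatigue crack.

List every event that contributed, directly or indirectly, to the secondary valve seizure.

the coolant filter failure, the coolant sensor cavitation, the drive compressor leak, the exhaust filter fatigue crack, the exhaust seal rupture, the main filter stall

Immediate causes of the secondary valve seizure: the main filter stall, the drive compressor leak, the exhaust seal rupture, the coolant filter failure.
Further upstream: the coolant sensor cavitation, the exhaust filter fatigue crack.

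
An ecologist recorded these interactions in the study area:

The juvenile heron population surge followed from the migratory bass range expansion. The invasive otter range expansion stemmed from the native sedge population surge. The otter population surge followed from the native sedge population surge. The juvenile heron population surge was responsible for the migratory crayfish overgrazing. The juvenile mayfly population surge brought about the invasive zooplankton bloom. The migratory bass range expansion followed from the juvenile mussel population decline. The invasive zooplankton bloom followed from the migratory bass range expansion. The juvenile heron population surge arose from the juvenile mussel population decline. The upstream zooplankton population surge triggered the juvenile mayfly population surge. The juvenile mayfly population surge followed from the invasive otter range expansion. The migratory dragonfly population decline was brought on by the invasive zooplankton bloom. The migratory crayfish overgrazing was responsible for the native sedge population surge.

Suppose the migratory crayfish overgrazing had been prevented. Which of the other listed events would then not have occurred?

the invasive otter range expansion, the native sedge population surge, the otter population surge

Downstream of the migratory crayfish overgrazing: the native sedge population surge, the invasive otter range expansion, the juvenile mayfly population surge, the invasive zooplankton bloom, the migratory dragonfly population decline, the otter population surge.
Of those, still caused via another path: the juvenile mayfly population surge, the invasive zooplankton bloom, the migratory dragonfly population decline.
The remainder have no surviving cause.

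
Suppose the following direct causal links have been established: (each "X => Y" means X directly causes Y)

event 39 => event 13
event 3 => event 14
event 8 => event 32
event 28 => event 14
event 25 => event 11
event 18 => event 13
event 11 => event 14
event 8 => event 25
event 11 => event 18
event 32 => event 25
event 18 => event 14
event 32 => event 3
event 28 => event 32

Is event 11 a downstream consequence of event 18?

Event 18 leads to event 13, event 14; event 11 is not among them.

No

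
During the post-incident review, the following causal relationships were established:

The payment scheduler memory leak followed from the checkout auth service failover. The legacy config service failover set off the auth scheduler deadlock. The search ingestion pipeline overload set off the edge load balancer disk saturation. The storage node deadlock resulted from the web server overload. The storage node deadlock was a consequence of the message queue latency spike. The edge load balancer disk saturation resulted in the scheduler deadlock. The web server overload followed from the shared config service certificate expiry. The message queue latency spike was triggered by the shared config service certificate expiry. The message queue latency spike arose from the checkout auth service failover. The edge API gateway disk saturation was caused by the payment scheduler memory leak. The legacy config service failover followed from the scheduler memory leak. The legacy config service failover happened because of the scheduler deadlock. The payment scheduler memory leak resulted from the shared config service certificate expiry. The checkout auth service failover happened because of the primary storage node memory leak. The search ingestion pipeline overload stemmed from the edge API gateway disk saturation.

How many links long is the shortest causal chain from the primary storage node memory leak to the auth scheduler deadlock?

8

Shortest chain: the primary storage node memory leak → the checkout auth service failover → the payment scheduler memory leak → the edge API gateway disk saturation → the search ingestion pipeline overload → the edge load balancer disk saturation → the scheduler deadlock → the legacy config service failover → the auth scheduler deadlock.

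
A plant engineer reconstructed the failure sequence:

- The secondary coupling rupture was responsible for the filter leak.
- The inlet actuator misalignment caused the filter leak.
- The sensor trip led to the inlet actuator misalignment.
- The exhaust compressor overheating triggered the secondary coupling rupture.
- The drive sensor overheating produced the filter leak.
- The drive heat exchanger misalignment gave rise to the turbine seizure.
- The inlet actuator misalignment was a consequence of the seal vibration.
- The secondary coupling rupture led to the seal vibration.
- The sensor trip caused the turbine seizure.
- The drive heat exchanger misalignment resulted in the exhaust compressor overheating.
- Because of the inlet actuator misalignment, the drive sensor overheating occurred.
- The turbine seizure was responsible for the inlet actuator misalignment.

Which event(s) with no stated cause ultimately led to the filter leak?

the drive heat exchanger misalignment, the sensor trip

Tracing upstream from the filter leak: the filter leak ← the inlet actuator misalignment ← the sensor trip.
A separate upstream branch: the filter leak ← the secondary coupling rupture ← the exhaust compressor overheating ← the drive heat exchanger misalignment.
Each of those chain origins has no stated cause.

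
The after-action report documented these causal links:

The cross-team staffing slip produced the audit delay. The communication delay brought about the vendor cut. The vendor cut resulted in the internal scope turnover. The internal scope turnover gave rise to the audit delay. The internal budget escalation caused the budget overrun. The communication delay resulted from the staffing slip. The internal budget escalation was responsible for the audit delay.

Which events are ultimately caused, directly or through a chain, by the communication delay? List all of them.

the audit delay, the internal scope turnover, the vendor cut

Direct effects: the vendor cut.
2 steps out: the internal scope turnover.
3 steps out: the audit delay.
Not reachable from it: the internal budget escalation, the staffing slip, the budget overrun, the cross-team staffing slip.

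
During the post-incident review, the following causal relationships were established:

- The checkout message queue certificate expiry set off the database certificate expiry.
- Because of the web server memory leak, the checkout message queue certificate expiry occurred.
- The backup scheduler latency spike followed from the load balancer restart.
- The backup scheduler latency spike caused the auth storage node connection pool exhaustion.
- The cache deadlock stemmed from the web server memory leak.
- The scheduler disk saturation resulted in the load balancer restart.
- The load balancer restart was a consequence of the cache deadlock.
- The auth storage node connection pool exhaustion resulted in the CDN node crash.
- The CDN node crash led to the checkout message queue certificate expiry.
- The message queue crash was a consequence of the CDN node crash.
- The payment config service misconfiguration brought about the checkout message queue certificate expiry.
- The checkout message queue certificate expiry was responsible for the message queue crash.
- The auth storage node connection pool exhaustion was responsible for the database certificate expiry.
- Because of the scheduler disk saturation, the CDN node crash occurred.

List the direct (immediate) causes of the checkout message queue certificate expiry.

Upstream contributors include the cache deadlock, the scheduler disk saturation, the load balancer restart, the backup scheduler latency spike, the auth storage node connection pool exhaustion, but only the CDN node crash, the payment config service misconfiguration, the web server memory leak feed directly into the checkout message queue certificate expiry.

the CDN node crash, the payment config service misconfiguration, the web server memory leak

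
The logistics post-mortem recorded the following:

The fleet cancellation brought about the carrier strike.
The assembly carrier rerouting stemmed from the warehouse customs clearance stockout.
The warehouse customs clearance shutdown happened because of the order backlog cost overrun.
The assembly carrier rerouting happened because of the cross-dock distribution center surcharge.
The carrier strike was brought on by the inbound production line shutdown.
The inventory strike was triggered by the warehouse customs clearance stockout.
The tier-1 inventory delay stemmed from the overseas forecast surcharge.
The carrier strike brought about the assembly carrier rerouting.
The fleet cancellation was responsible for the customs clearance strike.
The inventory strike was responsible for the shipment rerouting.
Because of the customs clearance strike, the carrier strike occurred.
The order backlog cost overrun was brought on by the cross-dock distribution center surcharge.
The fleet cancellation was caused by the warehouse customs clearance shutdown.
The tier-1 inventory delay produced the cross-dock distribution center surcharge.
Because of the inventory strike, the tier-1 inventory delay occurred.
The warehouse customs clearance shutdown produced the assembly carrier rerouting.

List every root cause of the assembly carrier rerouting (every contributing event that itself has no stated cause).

the inbound production line shutdown, the overseas forecast surcharge, the warehouse customs clearance stockout

Tracing upstream from the assembly carrier rerouting: the assembly carrier rerouting ← the carrier strike ← the inbound production line shutdown.
A separate upstream branch: the assembly carrier rerouting ← the cross-dock distribution center surcharge ← the tier-1 inventory delay ← the overseas forecast surcharge.
A separate upstream branch: the assembly carrier rerouting ← the warehouse customs clearance stockout.
Each of those chain origins has no stated cause.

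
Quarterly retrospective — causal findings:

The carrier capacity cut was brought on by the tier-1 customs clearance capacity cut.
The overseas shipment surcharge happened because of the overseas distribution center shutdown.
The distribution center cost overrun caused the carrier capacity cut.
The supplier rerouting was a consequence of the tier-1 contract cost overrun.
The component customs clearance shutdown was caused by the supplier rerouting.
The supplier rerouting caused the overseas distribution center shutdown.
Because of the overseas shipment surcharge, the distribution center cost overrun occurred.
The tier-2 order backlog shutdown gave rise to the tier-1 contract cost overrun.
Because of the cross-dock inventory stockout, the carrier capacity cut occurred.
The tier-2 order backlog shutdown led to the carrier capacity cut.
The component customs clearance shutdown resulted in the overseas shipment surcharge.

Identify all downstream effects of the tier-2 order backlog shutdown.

Direct effects: the tier-1 contract cost overrun, the carrier capacity cut.
2 steps out: the supplier rerouting.
3 steps out: the component customs clearance shutdown, the overseas distribution center shutdown.
4 steps out: the overseas shipment surcharge.
5 steps out: the distribution center cost overrun.
Not reachable from it: the cross-dock inventory stockout, the tier-1 customs clearance capacity cut.

the carrier capacity cut, the component customs clearance shutdown, the distribution center cost overrun, the overseas distribution center shutdown, the overseas shipment surcharge, the supplier rerouting, the tier-1 contract cost overrun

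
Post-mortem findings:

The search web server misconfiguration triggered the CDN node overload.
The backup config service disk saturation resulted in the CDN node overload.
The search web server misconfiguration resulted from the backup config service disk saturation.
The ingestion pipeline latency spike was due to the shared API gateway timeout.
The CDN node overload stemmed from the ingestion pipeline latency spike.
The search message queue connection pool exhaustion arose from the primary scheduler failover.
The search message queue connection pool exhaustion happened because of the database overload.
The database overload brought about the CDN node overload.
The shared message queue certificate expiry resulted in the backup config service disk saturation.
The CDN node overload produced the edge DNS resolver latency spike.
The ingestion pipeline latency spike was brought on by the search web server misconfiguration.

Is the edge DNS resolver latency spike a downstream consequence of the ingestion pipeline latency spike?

There is a causal chain: the ingestion pipeline latency spike → the CDN node overload → the edge DNS resolver latency spike.

Yes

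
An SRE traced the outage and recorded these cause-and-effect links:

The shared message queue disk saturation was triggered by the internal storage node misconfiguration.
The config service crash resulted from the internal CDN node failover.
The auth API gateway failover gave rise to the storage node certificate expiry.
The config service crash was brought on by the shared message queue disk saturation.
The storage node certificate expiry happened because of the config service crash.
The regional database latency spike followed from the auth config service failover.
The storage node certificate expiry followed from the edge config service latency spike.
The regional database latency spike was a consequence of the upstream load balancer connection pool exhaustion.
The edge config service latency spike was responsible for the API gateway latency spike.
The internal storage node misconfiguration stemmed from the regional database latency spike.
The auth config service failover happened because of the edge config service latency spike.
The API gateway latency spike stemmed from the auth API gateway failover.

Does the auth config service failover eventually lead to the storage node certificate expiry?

Yes

There is a causal chain: the auth config service failover → the regional database latency spike → the internal storage node misconfiguration → the shared message queue disk saturation → the config service crash → the storage node certificate expiry.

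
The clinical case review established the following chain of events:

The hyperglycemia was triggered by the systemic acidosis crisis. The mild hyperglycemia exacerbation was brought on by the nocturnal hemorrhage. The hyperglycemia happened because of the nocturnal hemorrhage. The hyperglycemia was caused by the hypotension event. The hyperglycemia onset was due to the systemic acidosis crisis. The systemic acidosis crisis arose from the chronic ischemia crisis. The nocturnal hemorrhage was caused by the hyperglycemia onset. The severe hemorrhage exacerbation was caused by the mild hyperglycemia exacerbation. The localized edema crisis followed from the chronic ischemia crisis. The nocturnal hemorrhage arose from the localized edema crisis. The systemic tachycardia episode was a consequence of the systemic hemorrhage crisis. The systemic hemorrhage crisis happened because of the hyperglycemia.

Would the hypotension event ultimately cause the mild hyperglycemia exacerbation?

No

The hypotension event leads to the hyperglycemia, the systemic hemorrhage crisis, the systemic tachycardia episode; the mild hyperglycemia exacerbation is not among them.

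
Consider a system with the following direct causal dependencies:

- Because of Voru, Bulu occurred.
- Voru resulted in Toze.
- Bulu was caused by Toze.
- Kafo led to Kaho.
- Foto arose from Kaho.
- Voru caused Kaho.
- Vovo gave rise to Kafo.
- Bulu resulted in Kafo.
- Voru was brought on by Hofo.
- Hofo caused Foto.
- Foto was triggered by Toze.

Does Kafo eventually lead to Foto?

Yes

There is a causal chain: Kafo → Kaho → Foto.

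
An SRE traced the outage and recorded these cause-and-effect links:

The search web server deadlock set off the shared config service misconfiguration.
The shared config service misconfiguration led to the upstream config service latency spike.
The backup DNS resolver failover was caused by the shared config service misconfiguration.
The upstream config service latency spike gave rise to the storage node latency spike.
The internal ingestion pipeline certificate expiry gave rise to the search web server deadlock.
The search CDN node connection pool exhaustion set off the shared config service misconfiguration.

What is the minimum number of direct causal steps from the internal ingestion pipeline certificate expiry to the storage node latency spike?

4

Shortest chain: the internal ingestion pipeline certificate expiry → the search web server deadlock → the shared config service misconfiguration → the upstream config service latency spike → the storage node latency spike.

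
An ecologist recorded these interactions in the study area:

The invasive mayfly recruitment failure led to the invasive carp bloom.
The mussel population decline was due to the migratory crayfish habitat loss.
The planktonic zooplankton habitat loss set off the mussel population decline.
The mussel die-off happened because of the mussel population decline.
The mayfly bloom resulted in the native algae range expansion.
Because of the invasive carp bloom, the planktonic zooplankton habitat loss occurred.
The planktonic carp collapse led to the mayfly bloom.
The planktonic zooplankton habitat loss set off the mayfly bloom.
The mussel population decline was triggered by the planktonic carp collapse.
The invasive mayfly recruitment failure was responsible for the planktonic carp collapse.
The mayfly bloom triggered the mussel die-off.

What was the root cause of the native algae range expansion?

Tracing upstream from the native algae range expansion: the native algae range expansion ← the mayfly bloom ← the planktonic carp collapse ← the invasive mayfly recruitment failure.
The invasive mayfly recruitment failure has no stated cause, so it is the root.

the invasive mayfly recruitment failure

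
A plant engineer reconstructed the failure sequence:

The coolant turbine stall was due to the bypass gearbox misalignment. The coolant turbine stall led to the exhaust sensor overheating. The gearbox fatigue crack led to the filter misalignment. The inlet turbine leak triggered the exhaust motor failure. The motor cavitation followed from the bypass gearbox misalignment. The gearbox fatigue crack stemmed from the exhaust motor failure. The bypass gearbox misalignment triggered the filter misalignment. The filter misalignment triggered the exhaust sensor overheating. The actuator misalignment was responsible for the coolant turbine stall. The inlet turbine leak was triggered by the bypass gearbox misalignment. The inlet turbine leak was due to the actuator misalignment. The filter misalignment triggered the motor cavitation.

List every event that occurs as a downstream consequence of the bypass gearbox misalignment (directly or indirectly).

Direct effects: the inlet turbine leak, the coolant turbine stall, the filter misalignment, the motor cavitation.
2 steps out: the exhaust motor failure, the exhaust sensor overheating.
3 steps out: the gearbox fatigue crack.
Not reachable from it: the actuator misalignment.

the coolant turbine stall, the exhaust motor failure, the exhaust sensor overheating, the filter misalignment, the gearbox fatigue crack, the inlet turbine leak, the motor cavitation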